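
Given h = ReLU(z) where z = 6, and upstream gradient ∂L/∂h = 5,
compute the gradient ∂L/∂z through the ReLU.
∂L/∂z = 5

h = ReLU(6) = 6
Since z > 0: ∂h/∂z = 1
∂L/∂z = ∂L/∂h · ∂h/∂z = 5 × 1 = 5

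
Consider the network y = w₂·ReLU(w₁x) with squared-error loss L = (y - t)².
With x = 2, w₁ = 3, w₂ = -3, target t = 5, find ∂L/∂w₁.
∂L/∂w₁ = 276

Forward pass:
z = w₁x = 3×2 = 6
h = ReLU(6) = 6
y = w₂h = -3×6 = -18

Backward pass:
∂L/∂y = 2(y - t) = 2(-18 - 5) = -46
∂y/∂h = w₂ = -3
∂h/∂z = 1 (ReLU derivative)
∂z/∂w₁ = x = 2

∂L/∂w₁ = -46 × -3 × 1 × 2 = 276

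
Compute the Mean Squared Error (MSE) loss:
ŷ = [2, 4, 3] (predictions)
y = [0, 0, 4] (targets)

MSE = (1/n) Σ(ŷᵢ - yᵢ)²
MSE = 7

MSE = (1/3)((2-0)² + (4-0)² + (3-4)²) = (1/3)(4 + 16 + 1) = 7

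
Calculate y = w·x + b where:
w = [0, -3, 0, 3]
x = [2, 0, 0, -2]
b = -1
y = -7

y = (0)(2) + (-3)(0) + (0)(0) + (3)(-2) + -1 = -7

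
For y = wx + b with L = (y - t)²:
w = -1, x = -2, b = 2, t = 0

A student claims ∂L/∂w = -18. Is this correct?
Incorrect

y = (-1)(-2) + 2 = 4
∂L/∂y = 2(y - t) = 2(4 - 0) = 8
∂y/∂w = x = -2
∂L/∂w = 8 × -2 = -16

Claimed value: -18
Incorrect: The correct gradient is -16.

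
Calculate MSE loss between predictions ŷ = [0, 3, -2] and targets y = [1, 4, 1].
MSE = 3.667

MSE = (1/3)((0-1)² + (3-4)² + (-2-1)²) = (1/3)(1 + 1 + 9) = 3.667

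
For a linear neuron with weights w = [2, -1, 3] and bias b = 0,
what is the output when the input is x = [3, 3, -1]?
y = 0

y = (2)(3) + (-1)(3) + (3)(-1) + 0 = 0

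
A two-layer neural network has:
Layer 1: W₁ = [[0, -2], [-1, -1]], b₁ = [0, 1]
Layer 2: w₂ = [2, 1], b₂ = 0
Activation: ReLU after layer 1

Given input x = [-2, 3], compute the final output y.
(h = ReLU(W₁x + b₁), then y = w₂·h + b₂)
y = 0

Layer 1 pre-activation: z₁ = [-6, 0]
After ReLU: h = [0, 0]
Layer 2 output: y = 2×0 + 1×0 + 0 = 0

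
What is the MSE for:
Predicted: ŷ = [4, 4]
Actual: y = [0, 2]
MSE = 10

MSE = (1/2)((4-0)² + (4-2)²) = (1/2)(16 + 4) = 10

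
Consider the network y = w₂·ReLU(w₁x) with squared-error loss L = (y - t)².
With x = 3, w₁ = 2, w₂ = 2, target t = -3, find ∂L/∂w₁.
∂L/∂w₁ = 180

Forward pass:
z = w₁x = 2×3 = 6
h = ReLU(6) = 6
y = w₂h = 2×6 = 12

Backward pass:
∂L/∂y = 2(y - t) = 2(12 - -3) = 30
∂y/∂h = w₂ = 2
∂h/∂z = 1 (ReLU derivative)
∂z/∂w₁ = x = 3

∂L/∂w₁ = 30 × 2 × 1 × 3 = 180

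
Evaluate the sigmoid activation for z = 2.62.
0.9321

sigmoid(2.62) = 1/(1 + e^(-2.62)) = 1/(1 + 0.0728) = 0.9321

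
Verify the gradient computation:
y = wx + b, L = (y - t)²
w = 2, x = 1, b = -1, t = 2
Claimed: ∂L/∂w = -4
Incorrect

y = (2)(1) + -1 = 1
∂L/∂y = 2(y - t) = 2(1 - 2) = -2
∂y/∂w = x = 1
∂L/∂w = -2 × 1 = -2

Claimed value: -4
Incorrect: The correct gradient is -2.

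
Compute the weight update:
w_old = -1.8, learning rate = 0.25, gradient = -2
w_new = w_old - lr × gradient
w_new = -1.3

w_new = w - η·∂L/∂w = -1.8 - 0.25×(-2) = -1.8 - (-0.5) = -1.3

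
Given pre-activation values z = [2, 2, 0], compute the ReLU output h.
h = [2, 2, 0]

ReLU applied element-wise: max(0,2)=2, max(0,2)=2, max(0,0)=0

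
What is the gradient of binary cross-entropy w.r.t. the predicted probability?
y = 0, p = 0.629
∂L/∂p = 2.695

∂L/∂p = -y/p + (1-y)/(1-p) = 0 + 1/0.371 = 2.695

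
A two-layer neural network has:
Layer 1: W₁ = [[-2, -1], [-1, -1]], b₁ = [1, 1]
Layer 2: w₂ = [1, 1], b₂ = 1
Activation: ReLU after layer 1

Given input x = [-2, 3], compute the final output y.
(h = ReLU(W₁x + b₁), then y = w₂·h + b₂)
y = 3

Layer 1 pre-activation: z₁ = [2, 0]
After ReLU: h = [2, 0]
Layer 2 output: y = 1×2 + 1×0 + 1 = 3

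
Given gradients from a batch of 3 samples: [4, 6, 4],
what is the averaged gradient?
Average gradient = 4.667

Average = (1/3)(4 + 6 + 4) = 14/3 = 4.667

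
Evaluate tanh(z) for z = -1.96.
-0.9611

tanh(-1.96) = (e^(-1.96) - e^(1.96))/(e^(-1.96) + e^(1.96)) = -0.9611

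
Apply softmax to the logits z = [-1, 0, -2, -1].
p = [0.1966, 0.5344, 0.0723, 0.1966]

exp(z) = [0.3679, 1, 0.1353, 0.3679]
Sum = 1.871
p = [0.1966, 0.5344, 0.0723, 0.1966]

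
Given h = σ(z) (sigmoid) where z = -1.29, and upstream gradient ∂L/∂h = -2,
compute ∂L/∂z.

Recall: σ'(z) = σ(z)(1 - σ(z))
∂L/∂z = -0.3385

σ(-1.29) = 0.2159
σ'(-1.29) = σ(-1.29)(1 - σ(-1.29)) = 0.2159 × 0.7841 = 0.1693
∂L/∂z = ∂L/∂h · σ'(z) = -2 × 0.1693 = -0.3385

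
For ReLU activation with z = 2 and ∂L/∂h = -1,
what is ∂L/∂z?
∂L/∂z = -1

h = ReLU(2) = 2
Since z > 0: ∂h/∂z = 1
∂L/∂z = ∂L/∂h · ∂h/∂z = -1 × 1 = -1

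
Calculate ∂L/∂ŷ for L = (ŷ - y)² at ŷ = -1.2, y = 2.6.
∂L/∂ŷ = -7.6

∂L/∂ŷ = 2(ŷ - y) = 2(-1.2 - 2.6) = 2(-3.8) = -7.6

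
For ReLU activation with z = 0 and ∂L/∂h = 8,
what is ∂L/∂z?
∂L/∂z = 0

h = ReLU(0) = 0
At z = 0: ∂h/∂z = 0 (by convention)
∂L/∂z = ∂L/∂h · ∂h/∂z = 8 × 0 = 0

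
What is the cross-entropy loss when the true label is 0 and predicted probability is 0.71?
L = 1.238

L = -0·log(0.71) - 1·log(0.29) = -log(0.29) = 1.238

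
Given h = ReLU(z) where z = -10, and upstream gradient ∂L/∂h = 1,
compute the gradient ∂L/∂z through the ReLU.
∂L/∂z = 0

h = ReLU(-10) = 0
Since z < 0: ∂h/∂z = 0
∂L/∂z = ∂L/∂h · ∂h/∂z = 1 × 0 = 0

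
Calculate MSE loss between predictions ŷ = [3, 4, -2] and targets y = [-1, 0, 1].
MSE = 13.67

MSE = (1/3)((3--1)² + (4-0)² + (-2-1)²) = (1/3)(16 + 16 + 9) = 13.67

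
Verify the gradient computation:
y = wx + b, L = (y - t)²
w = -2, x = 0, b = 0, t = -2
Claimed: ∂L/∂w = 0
Correct

y = (-2)(0) + 0 = 0
∂L/∂y = 2(y - t) = 2(0 - -2) = 4
∂y/∂w = x = 0
∂L/∂w = 4 × 0 = 0

Claimed value: 0
Correct: The correct gradient is 0.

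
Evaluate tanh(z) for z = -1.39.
-0.8832

tanh(-1.39) = (e^(-1.39) - e^(1.39))/(e^(-1.39) + e^(1.39)) = -0.8832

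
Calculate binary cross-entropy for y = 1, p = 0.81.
L = 0.2107

L = -1·log(0.81) - 0·log(0.19) = -log(0.81) = 0.2107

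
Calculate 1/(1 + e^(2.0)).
0.1192

sigmoid(-2.0) = 1/(1 + e^(2.0)) = 1/(1 + 7.389) = 0.1192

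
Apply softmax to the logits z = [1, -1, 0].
p = [0.6652, 0.09, 0.2447]

exp(z) = [2.718, 0.3679, 1]
Sum = 4.086
p = [0.6652, 0.09, 0.2447]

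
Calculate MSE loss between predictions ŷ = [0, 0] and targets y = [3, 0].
MSE = 4.5

MSE = (1/2)((0-3)² + (0-0)²) = (1/2)(9 + 0) = 4.5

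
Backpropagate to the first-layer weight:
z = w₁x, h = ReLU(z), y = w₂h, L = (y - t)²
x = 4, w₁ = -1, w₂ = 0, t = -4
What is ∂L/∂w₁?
∂L/∂w₁ = 0

Forward pass:
z = w₁x = -1×4 = -4
h = ReLU(-4) = 0
y = w₂h = 0×0 = 0

Backward pass:
∂L/∂y = 2(y - t) = 2(0 - -4) = 8
∂y/∂h = w₂ = 0
∂h/∂z = 0 (ReLU derivative)
∂z/∂w₁ = x = 4

∂L/∂w₁ = 8 × 0 × 0 × 4 = 0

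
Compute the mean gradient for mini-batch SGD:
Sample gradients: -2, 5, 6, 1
Average gradient = 2.5

Average = (1/4)(-2 + 5 + 6 + 1) = 10/4 = 2.5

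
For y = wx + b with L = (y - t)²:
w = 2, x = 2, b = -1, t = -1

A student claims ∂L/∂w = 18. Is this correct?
Incorrect

y = (2)(2) + -1 = 3
∂L/∂y = 2(y - t) = 2(3 - -1) = 8
∂y/∂w = x = 2
∂L/∂w = 8 × 2 = 16

Claimed value: 18
Incorrect: The correct gradient is 16.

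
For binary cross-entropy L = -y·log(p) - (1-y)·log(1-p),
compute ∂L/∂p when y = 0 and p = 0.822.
∂L/∂p = 5.618

∂L/∂p = -y/p + (1-y)/(1-p) = 0 + 1/0.178 = 5.618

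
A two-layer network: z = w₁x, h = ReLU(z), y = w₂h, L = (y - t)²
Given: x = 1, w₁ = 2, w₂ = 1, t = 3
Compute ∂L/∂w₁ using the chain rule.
∂L/∂w₁ = -2

Forward pass:
z = w₁x = 2×1 = 2
h = ReLU(2) = 2
y = w₂h = 1×2 = 2

Backward pass:
∂L/∂y = 2(y - t) = 2(2 - 3) = -2
∂y/∂h = w₂ = 1
∂h/∂z = 1 (ReLU derivative)
∂z/∂w₁ = x = 1

∂L/∂w₁ = -2 × 1 × 1 × 1 = -2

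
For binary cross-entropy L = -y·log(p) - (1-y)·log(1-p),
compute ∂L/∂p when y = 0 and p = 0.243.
∂L/∂p = 1.321

∂L/∂p = -y/p + (1-y)/(1-p) = 0 + 1/0.757 = 1.321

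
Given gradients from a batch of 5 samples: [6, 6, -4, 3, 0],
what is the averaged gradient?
Average gradient = 2.2

Average = (1/5)(6 + 6 + -4 + 3 + 0) = 11/5 = 2.2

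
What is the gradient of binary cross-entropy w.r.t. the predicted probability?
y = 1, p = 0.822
∂L/∂p = -1.217

∂L/∂p = -y/p + (1-y)/(1-p) = -1/0.822 + 0 = -1.217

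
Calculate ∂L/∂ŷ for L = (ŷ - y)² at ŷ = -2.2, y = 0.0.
∂L/∂ŷ = -4.4

∂L/∂ŷ = 2(ŷ - y) = 2(-2.2 - 0.0) = 2(-2.2) = -4.4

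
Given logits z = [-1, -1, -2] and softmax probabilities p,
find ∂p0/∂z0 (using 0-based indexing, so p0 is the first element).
∂p0/∂z0 = 0.244

p = softmax(z) = [0.4223, 0.4223, 0.1554]
p0 = 0.4223

∂p0/∂z0 = p0(1 - p0) = 0.4223 × (1 - 0.4223) = 0.244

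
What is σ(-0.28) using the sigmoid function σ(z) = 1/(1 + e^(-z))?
0.4305

sigmoid(-0.28) = 1/(1 + e^(0.28)) = 1/(1 + 1.323) = 0.4305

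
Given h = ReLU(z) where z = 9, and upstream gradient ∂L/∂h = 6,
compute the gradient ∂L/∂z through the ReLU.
∂L/∂z = 6

h = ReLU(9) = 9
Since z > 0: ∂h/∂z = 1
∂L/∂z = ∂L/∂h · ∂h/∂z = 6 × 1 = 6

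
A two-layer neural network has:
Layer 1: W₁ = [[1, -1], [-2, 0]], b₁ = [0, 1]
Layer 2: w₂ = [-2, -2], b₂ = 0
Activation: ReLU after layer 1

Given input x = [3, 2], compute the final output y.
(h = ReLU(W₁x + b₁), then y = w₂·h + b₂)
y = -2

Layer 1 pre-activation: z₁ = [1, -5]
After ReLU: h = [1, 0]
Layer 2 output: y = -2×1 + -2×0 + 0 = -2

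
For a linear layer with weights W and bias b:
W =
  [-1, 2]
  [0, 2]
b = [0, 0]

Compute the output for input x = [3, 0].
y = [-3, 0]

Wx = [-1×3 + 2×0, 0×3 + 2×0]
   = [-3, 0]
y = Wx + b = [-3 + 0, 0 + 0] = [-3, 0]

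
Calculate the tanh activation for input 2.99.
0.995

tanh(2.99) = (e^(2.99) - e^(-2.99))/(e^(2.99) + e^(-2.99)) = 0.995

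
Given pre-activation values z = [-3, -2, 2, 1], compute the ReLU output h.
h = [0, 0, 2, 1]

ReLU applied element-wise: max(0,-3)=0, max(0,-2)=0, max(0,2)=2, max(0,1)=1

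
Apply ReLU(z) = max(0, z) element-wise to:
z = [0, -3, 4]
h = [0, 0, 4]

ReLU applied element-wise: max(0,0)=0, max(0,-3)=0, max(0,4)=4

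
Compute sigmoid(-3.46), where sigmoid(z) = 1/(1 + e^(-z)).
0.03047

sigmoid(-3.46) = 1/(1 + e^(3.46)) = 1/(1 + 31.82) = 0.03047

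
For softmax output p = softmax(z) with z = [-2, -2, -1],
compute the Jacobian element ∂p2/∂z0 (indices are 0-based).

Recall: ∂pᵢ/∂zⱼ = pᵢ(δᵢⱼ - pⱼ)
∂p2/∂z0 = -0.1221

p = softmax(z) = [0.2119, 0.2119, 0.5761]
p2 = 0.5761, p0 = 0.2119

∂p2/∂z0 = -p2 × p0 = -0.5761 × 0.2119 = -0.1221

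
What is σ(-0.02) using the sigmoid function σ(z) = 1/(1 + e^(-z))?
0.495

sigmoid(-0.02) = 1/(1 + e^(0.02)) = 1/(1 + 1.02) = 0.495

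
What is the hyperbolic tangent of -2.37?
-0.9827

tanh(-2.37) = (e^(-2.37) - e^(2.37))/(e^(-2.37) + e^(2.37)) = -0.9827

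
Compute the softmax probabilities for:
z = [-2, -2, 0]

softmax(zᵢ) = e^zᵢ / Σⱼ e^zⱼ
p = [0.1065, 0.1065, 0.787]

exp(z) = [0.1353, 0.1353, 1]
Sum = 1.271
p = [0.1065, 0.1065, 0.787]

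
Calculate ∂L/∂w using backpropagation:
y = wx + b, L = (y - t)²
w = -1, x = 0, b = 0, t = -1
∂L/∂w = 0

y = wx + b = (-1)(0) + 0 = 0
∂L/∂y = 2(y - t) = 2(0 - -1) = 2
∂y/∂w = x = 0
∂L/∂w = ∂L/∂y · ∂y/∂w = 2 × 0 = 0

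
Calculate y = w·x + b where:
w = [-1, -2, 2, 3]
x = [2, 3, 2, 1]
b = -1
y = -2

y = (-1)(2) + (-2)(3) + (2)(2) + (3)(1) + -1 = -2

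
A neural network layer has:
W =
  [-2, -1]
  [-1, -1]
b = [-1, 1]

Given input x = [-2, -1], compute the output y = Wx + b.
y = [4, 4]

Wx = [-2×-2 + -1×-1, -1×-2 + -1×-1]
   = [5, 3]
y = Wx + b = [5 + -1, 3 + 1] = [4, 4]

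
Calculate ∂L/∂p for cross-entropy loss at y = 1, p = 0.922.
∂L/∂p = -1.085

∂L/∂p = -y/p + (1-y)/(1-p) = -1/0.922 + 0 = -1.085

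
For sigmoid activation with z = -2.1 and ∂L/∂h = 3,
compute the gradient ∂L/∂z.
∂L/∂z = 0.2916

σ(-2.1) = 0.1091
σ'(-2.1) = σ(-2.1)(1 - σ(-2.1)) = 0.1091 × 0.8909 = 0.09719
∂L/∂z = ∂L/∂h · σ'(z) = 3 × 0.09719 = 0.2916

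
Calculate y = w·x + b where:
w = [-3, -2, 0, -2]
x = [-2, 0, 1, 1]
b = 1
y = 5

y = (-3)(-2) + (-2)(0) + (0)(1) + (-2)(1) + 1 = 5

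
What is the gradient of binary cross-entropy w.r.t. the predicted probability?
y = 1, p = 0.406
∂L/∂p = -2.463

∂L/∂p = -y/p + (1-y)/(1-p) = -1/0.406 + 0 = -2.463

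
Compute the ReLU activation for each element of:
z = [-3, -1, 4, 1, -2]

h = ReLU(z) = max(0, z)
h = [0, 0, 4, 1, 0]

ReLU applied element-wise: max(0,-3)=0, max(0,-1)=0, max(0,4)=4, max(0,1)=1, max(0,-2)=0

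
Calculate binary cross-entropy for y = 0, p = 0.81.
L = 1.661

L = -0·log(0.81) - 1·log(0.19) = -log(0.19) = 1.661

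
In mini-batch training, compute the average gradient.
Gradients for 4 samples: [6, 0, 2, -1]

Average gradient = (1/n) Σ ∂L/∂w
Average gradient = 1.75

Average = (1/4)(6 + 0 + 2 + -1) = 7/4 = 1.75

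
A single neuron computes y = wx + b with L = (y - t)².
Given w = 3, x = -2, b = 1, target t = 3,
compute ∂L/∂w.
∂L/∂w = 32

y = wx + b = (3)(-2) + 1 = -5
∂L/∂y = 2(y - t) = 2(-5 - 3) = -16
∂y/∂w = x = -2
∂L/∂w = ∂L/∂y · ∂y/∂w = -16 × -2 = 32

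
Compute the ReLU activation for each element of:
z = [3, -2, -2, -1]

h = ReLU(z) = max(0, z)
h = [3, 0, 0, 0]

ReLU applied element-wise: max(0,3)=3, max(0,-2)=0, max(0,-2)=0, max(0,-1)=0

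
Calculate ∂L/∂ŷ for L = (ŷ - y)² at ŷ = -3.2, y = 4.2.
∂L/∂ŷ = -14.8

∂L/∂ŷ = 2(ŷ - y) = 2(-3.2 - 4.2) = 2(-7.4) = -14.8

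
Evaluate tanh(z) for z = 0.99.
0.7574

tanh(0.99) = (e^(0.99) - e^(-0.99))/(e^(0.99) + e^(-0.99)) = 0.7574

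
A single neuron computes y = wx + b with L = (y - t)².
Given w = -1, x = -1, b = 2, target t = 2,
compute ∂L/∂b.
∂L/∂b = 2

y = wx + b = (-1)(-1) + 2 = 3
∂L/∂y = 2(y - t) = 2(3 - 2) = 2
∂y/∂b = 1
∂L/∂b = ∂L/∂y · ∂y/∂b = 2 × 1 = 2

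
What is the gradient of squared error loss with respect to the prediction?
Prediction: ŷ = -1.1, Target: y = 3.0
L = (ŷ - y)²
∂L/∂ŷ = -8.2

∂L/∂ŷ = 2(ŷ - y) = 2(-1.1 - 3.0) = 2(-4.1) = -8.2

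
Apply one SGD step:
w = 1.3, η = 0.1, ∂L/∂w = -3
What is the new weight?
w_new = 1.6

w_new = w - η·∂L/∂w = 1.3 - 0.1×(-3) = 1.3 - (-0.3) = 1.6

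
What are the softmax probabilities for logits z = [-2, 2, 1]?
p = [0.0132, 0.7214, 0.2654]

exp(z) = [0.1353, 7.389, 2.718]
Sum = 10.24
p = [0.0132, 0.7214, 0.2654]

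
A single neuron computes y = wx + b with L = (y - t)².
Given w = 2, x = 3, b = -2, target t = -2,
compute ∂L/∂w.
∂L/∂w = 36

y = wx + b = (2)(3) + -2 = 4
∂L/∂y = 2(y - t) = 2(4 - -2) = 12
∂y/∂w = x = 3
∂L/∂w = ∂L/∂y · ∂y/∂w = 12 × 3 = 36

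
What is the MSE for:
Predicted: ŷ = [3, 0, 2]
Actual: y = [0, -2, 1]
MSE = 4.667

MSE = (1/3)((3-0)² + (0--2)² + (2-1)²) = (1/3)(9 + 4 + 1) = 4.667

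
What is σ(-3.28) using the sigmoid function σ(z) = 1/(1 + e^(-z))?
0.03626

sigmoid(-3.28) = 1/(1 + e^(3.28)) = 1/(1 + 26.58) = 0.03626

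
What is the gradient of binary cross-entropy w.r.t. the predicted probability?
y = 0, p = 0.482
∂L/∂p = 1.931

∂L/∂p = -y/p + (1-y)/(1-p) = 0 + 1/0.518 = 1.931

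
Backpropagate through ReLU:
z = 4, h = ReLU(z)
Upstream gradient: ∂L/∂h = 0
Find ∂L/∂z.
∂L/∂z = 0

h = ReLU(4) = 4
Since z > 0: ∂h/∂z = 1
∂L/∂z = ∂L/∂h · ∂h/∂z = 0 × 1 = 0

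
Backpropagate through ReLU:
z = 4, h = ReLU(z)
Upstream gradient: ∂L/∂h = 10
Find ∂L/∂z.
∂L/∂z = 10

h = ReLU(4) = 4
Since z > 0: ∂h/∂z = 1
∂L/∂z = ∂L/∂h · ∂h/∂z = 10 × 1 = 10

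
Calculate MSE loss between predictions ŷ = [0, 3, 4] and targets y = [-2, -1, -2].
MSE = 18.67

MSE = (1/3)((0--2)² + (3--1)² + (4--2)²) = (1/3)(4 + 16 + 36) = 18.67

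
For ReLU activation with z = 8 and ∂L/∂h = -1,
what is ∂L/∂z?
∂L/∂z = -1

h = ReLU(8) = 8
Since z > 0: ∂h/∂z = 1
∂L/∂z = ∂L/∂h · ∂h/∂z = -1 × 1 = -1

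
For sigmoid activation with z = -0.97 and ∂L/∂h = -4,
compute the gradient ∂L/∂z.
∂L/∂z = -0.7973

σ(-0.97) = 0.2749
σ'(-0.97) = σ(-0.97)(1 - σ(-0.97)) = 0.2749 × 0.7251 = 0.1993
∂L/∂z = ∂L/∂h · σ'(z) = -4 × 0.1993 = -0.7973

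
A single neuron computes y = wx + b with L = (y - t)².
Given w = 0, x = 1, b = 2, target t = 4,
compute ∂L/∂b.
∂L/∂b = -4

y = wx + b = (0)(1) + 2 = 2
∂L/∂y = 2(y - t) = 2(2 - 4) = -4
∂y/∂b = 1
∂L/∂b = ∂L/∂y · ∂y/∂b = -4 × 1 = -4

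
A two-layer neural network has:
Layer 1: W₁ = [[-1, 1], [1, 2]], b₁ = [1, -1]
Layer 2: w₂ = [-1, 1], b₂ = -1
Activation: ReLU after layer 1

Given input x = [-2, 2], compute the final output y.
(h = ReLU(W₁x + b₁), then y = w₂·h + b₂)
y = -5

Layer 1 pre-activation: z₁ = [5, 1]
After ReLU: h = [5, 1]
Layer 2 output: y = -1×5 + 1×1 + -1 = -5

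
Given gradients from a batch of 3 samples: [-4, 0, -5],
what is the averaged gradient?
Average gradient = -3

Average = (1/3)(-4 + 0 + -5) = -9/3 = -3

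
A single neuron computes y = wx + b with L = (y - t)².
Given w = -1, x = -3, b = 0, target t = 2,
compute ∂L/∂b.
∂L/∂b = 2

y = wx + b = (-1)(-3) + 0 = 3
∂L/∂y = 2(y - t) = 2(3 - 2) = 2
∂y/∂b = 1
∂L/∂b = ∂L/∂y · ∂y/∂b = 2 × 1 = 2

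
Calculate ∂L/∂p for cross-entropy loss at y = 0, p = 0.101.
∂L/∂p = 1.112

∂L/∂p = -y/p + (1-y)/(1-p) = 0 + 1/0.899 = 1.112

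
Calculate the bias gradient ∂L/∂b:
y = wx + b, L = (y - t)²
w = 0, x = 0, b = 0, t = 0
∂L/∂b = 0

y = wx + b = (0)(0) + 0 = 0
∂L/∂y = 2(y - t) = 2(0 - 0) = 0
∂y/∂b = 1
∂L/∂b = ∂L/∂y · ∂y/∂b = 0 × 1 = 0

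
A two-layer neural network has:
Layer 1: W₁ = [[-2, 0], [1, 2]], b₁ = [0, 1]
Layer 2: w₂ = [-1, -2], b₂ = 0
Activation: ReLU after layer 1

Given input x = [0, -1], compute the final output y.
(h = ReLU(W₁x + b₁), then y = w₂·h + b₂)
y = 0

Layer 1 pre-activation: z₁ = [0, -1]
After ReLU: h = [0, 0]
Layer 2 output: y = -1×0 + -2×0 + 0 = 0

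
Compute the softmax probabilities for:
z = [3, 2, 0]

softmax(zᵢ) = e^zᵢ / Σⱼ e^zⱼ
p = [0.7054, 0.2595, 0.0351]

exp(z) = [20.09, 7.389, 1]
Sum = 28.47
p = [0.7054, 0.2595, 0.0351]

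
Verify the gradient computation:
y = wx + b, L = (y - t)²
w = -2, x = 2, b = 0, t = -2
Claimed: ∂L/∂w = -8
Correct

y = (-2)(2) + 0 = -4
∂L/∂y = 2(y - t) = 2(-4 - -2) = -4
∂y/∂w = x = 2
∂L/∂w = -4 × 2 = -8

Claimed value: -8
Correct: The correct gradient is -8.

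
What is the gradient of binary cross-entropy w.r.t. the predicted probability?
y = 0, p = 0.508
∂L/∂p = 2.033

∂L/∂p = -y/p + (1-y)/(1-p) = 0 + 1/0.492 = 2.033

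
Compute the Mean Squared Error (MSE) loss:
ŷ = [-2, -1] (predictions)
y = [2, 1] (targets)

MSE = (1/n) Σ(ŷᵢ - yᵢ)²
MSE = 10

MSE = (1/2)((-2-2)² + (-1-1)²) = (1/2)(16 + 4) = 10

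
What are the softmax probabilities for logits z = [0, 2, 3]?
p = [0.0351, 0.2595, 0.7054]

exp(z) = [1, 7.389, 20.09]
Sum = 28.47
p = [0.0351, 0.2595, 0.7054]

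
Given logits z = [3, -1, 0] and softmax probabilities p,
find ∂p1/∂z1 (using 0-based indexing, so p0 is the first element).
∂p1/∂z1 = 0.01685

p = softmax(z) = [0.9362, 0.01715, 0.04661]
p1 = 0.01715

∂p1/∂z1 = p1(1 - p1) = 0.01715 × (1 - 0.01715) = 0.01685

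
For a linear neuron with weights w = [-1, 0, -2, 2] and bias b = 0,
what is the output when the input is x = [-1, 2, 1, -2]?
y = -5

y = (-1)(-1) + (0)(2) + (-2)(1) + (2)(-2) + 0 = -5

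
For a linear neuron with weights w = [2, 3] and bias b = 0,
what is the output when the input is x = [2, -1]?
y = 1

y = (2)(2) + (3)(-1) + 0 = 1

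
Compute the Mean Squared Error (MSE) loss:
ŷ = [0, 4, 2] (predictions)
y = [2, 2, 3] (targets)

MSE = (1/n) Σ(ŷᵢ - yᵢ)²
MSE = 3

MSE = (1/3)((0-2)² + (4-2)² + (2-3)²) = (1/3)(4 + 4 + 1) = 3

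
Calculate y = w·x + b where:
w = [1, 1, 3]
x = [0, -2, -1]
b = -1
y = -6

y = (1)(0) + (1)(-2) + (3)(-1) + -1 = -6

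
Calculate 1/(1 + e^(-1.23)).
0.7738

sigmoid(1.23) = 1/(1 + e^(-1.23)) = 1/(1 + 0.2923) = 0.7738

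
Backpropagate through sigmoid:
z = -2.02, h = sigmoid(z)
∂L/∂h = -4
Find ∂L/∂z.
∂L/∂z = -0.4136

σ(-2.02) = 0.1171
σ'(-2.02) = σ(-2.02)(1 - σ(-2.02)) = 0.1171 × 0.8829 = 0.1034
∂L/∂z = ∂L/∂h · σ'(z) = -4 × 0.1034 = -0.4136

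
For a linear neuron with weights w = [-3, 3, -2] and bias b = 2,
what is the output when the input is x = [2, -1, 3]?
y = -13

y = (-3)(2) + (3)(-1) + (-2)(3) + 2 = -13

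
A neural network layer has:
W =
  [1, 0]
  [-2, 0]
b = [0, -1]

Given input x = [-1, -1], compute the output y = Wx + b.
y = [-1, 1]

Wx = [1×-1 + 0×-1, -2×-1 + 0×-1]
   = [-1, 2]
y = Wx + b = [-1 + 0, 2 + -1] = [-1, 1]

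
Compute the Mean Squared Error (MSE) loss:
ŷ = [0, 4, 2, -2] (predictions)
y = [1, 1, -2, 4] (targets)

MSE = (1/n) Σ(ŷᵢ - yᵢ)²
MSE = 15.5

MSE = (1/4)((0-1)² + (4-1)² + (2--2)² + (-2-4)²) = (1/4)(1 + 9 + 16 + 36) = 15.5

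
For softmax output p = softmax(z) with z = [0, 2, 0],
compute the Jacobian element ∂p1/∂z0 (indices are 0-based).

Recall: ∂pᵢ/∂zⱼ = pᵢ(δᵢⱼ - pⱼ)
∂p1/∂z0 = -0.08382

p = softmax(z) = [0.1065, 0.787, 0.1065]
p1 = 0.787, p0 = 0.1065

∂p1/∂z0 = -p1 × p0 = -0.787 × 0.1065 = -0.08382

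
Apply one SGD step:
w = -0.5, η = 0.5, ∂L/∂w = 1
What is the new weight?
w_new = -1

w_new = w - η·∂L/∂w = -0.5 - 0.5×(1) = -0.5 - (0.5) = -1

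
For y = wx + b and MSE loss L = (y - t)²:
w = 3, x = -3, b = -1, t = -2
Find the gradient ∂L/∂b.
∂L/∂b = -16

y = wx + b = (3)(-3) + -1 = -10
∂L/∂y = 2(y - t) = 2(-10 - -2) = -16
∂y/∂b = 1
∂L/∂b = ∂L/∂y · ∂y/∂b = -16 × 1 = -16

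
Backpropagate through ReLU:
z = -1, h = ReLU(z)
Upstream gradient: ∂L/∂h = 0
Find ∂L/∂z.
∂L/∂z = 0

h = ReLU(-1) = 0
Since z < 0: ∂h/∂z = 0
∂L/∂z = ∂L/∂h · ∂h/∂z = 0 × 0 = 0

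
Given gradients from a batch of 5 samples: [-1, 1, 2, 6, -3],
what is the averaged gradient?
Average gradient = 1

Average = (1/5)(-1 + 1 + 2 + 6 + -3) = 5/5 = 1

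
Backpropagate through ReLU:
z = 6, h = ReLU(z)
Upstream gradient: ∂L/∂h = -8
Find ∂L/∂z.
∂L/∂z = -8

h = ReLU(6) = 6
Since z > 0: ∂h/∂z = 1
∂L/∂z = ∂L/∂h · ∂h/∂z = -8 × 1 = -8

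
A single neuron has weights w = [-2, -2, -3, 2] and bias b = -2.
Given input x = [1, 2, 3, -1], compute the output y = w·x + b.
y = -19

y = (-2)(1) + (-2)(2) + (-3)(3) + (2)(-1) + -2 = -19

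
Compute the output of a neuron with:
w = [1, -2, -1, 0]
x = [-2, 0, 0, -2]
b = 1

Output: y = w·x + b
y = -1

y = (1)(-2) + (-2)(0) + (-1)(0) + (0)(-2) + 1 = -1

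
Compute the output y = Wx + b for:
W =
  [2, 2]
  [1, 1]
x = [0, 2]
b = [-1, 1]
y = [3, 3]

Wx = [2×0 + 2×2, 1×0 + 1×2]
   = [4, 2]
y = Wx + b = [4 + -1, 2 + 1] = [3, 3]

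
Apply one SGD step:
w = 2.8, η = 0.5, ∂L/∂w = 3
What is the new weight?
w_new = 1.3

w_new = w - η·∂L/∂w = 2.8 - 0.5×(3) = 2.8 - (1.5) = 1.3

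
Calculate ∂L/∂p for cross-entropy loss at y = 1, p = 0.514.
∂L/∂p = -1.946

∂L/∂p = -y/p + (1-y)/(1-p) = -1/0.514 + 0 = -1.946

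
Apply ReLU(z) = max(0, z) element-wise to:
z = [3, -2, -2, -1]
h = [3, 0, 0, 0]

ReLU applied element-wise: max(0,3)=3, max(0,-2)=0, max(0,-2)=0, max(0,-1)=0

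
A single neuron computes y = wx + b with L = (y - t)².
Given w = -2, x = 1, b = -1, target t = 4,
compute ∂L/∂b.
∂L/∂b = -14

y = wx + b = (-2)(1) + -1 = -3
∂L/∂y = 2(y - t) = 2(-3 - 4) = -14
∂y/∂b = 1
∂L/∂b = ∂L/∂y · ∂y/∂b = -14 × 1 = -14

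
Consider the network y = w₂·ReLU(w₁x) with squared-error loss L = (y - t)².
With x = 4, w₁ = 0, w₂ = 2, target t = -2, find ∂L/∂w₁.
∂L/∂w₁ = 0

Forward pass:
z = w₁x = 0×4 = 0
h = ReLU(0) = 0
y = w₂h = 2×0 = 0

Backward pass:
∂L/∂y = 2(y - t) = 2(0 - -2) = 4
∂y/∂h = w₂ = 2
∂h/∂z = 0 (ReLU derivative)
∂z/∂w₁ = x = 4

∂L/∂w₁ = 4 × 2 × 0 × 4 = 0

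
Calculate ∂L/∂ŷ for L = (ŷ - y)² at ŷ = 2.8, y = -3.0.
∂L/∂ŷ = 11.6

∂L/∂ŷ = 2(ŷ - y) = 2(2.8 - -3.0) = 2(5.8) = 11.6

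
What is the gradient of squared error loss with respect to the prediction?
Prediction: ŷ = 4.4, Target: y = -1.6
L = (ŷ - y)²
∂L/∂ŷ = 12.0

∂L/∂ŷ = 2(ŷ - y) = 2(4.4 - -1.6) = 2(6.0) = 12.0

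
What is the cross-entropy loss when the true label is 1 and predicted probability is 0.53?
L = 0.6349

L = -1·log(0.53) - 0·log(0.47) = -log(0.53) = 0.6349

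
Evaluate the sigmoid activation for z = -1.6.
0.168

sigmoid(-1.6) = 1/(1 + e^(1.6)) = 1/(1 + 4.953) = 0.168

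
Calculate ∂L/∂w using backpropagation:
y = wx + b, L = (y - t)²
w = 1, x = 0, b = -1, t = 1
∂L/∂w = 0

y = wx + b = (1)(0) + -1 = -1
∂L/∂y = 2(y - t) = 2(-1 - 1) = -4
∂y/∂w = x = 0
∂L/∂w = ∂L/∂y · ∂y/∂w = -4 × 0 = 0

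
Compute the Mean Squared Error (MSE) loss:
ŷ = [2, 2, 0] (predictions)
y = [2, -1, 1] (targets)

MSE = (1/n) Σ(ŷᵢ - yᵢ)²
MSE = 3.333

MSE = (1/3)((2-2)² + (2--1)² + (0-1)²) = (1/3)(0 + 9 + 1) = 3.333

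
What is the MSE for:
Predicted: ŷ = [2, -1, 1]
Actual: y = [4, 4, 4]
MSE = 12.67

MSE = (1/3)((2-4)² + (-1-4)² + (1-4)²) = (1/3)(4 + 25 + 9) = 12.67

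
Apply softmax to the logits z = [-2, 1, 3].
p = [0.0059, 0.1185, 0.8756]

exp(z) = [0.1353, 2.718, 20.09]
Sum = 22.94
p = [0.0059, 0.1185, 0.8756]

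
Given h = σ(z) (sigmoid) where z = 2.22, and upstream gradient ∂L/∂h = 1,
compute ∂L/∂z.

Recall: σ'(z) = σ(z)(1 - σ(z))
∂L/∂z = 0.08837

σ(2.22) = 0.902
σ'(2.22) = σ(2.22)(1 - σ(2.22)) = 0.902 × 0.09797 = 0.08837
∂L/∂z = ∂L/∂h · σ'(z) = 1 × 0.08837 = 0.08837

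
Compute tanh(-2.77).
-0.9922

tanh(-2.77) = (e^(-2.77) - e^(2.77))/(e^(-2.77) + e^(2.77)) = -0.9922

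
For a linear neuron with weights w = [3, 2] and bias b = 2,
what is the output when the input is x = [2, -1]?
y = 6

y = (3)(2) + (2)(-1) + 2 = 6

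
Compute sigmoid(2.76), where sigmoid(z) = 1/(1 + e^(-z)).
0.9405

sigmoid(2.76) = 1/(1 + e^(-2.76)) = 1/(1 + 0.06329) = 0.9405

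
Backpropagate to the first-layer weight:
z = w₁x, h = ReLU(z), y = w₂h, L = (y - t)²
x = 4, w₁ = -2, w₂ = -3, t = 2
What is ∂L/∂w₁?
∂L/∂w₁ = 0

Forward pass:
z = w₁x = -2×4 = -8
h = ReLU(-8) = 0
y = w₂h = -3×0 = 0

Backward pass:
∂L/∂y = 2(y - t) = 2(0 - 2) = -4
∂y/∂h = w₂ = -3
∂h/∂z = 0 (ReLU derivative)
∂z/∂w₁ = x = 4

∂L/∂w₁ = -4 × -3 × 0 × 4 = 0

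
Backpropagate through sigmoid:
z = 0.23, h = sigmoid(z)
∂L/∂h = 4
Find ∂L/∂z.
∂L/∂z = 0.9869

σ(0.23) = 0.5572
σ'(0.23) = σ(0.23)(1 - σ(0.23)) = 0.5572 × 0.4428 = 0.2467
∂L/∂z = ∂L/∂h · σ'(z) = 4 × 0.2467 = 0.9869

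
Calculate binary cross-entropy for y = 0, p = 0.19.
L = 0.2107

L = -0·log(0.19) - 1·log(0.81) = -log(0.81) = 0.2107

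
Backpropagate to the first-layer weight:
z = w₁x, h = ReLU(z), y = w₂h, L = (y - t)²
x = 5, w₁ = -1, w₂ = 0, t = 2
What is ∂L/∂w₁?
∂L/∂w₁ = 0

Forward pass:
z = w₁x = -1×5 = -5
h = ReLU(-5) = 0
y = w₂h = 0×0 = 0

Backward pass:
∂L/∂y = 2(y - t) = 2(0 - 2) = -4
∂y/∂h = w₂ = 0
∂h/∂z = 0 (ReLU derivative)
∂z/∂w₁ = x = 5

∂L/∂w₁ = -4 × 0 × 0 × 5 = 0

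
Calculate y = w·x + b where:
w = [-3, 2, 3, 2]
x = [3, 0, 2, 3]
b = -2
y = 1

y = (-3)(3) + (2)(0) + (3)(2) + (2)(3) + -2 = 1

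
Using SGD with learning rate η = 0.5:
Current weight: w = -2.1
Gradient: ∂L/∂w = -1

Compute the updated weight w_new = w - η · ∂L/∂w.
w_new = -1.6

w_new = w - η·∂L/∂w = -2.1 - 0.5×(-1) = -2.1 - (-0.5) = -1.6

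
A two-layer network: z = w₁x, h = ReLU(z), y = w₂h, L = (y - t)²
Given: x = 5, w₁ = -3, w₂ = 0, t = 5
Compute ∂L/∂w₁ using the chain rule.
∂L/∂w₁ = 0

Forward pass:
z = w₁x = -3×5 = -15
h = ReLU(-15) = 0
y = w₂h = 0×0 = 0

Backward pass:
∂L/∂y = 2(y - t) = 2(0 - 5) = -10
∂y/∂h = w₂ = 0
∂h/∂z = 0 (ReLU derivative)
∂z/∂w₁ = x = 5

∂L/∂w₁ = -10 × 0 × 0 × 5 = 0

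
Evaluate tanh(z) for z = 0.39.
0.3714

tanh(0.39) = (e^(0.39) - e^(-0.39))/(e^(0.39) + e^(-0.39)) = 0.3714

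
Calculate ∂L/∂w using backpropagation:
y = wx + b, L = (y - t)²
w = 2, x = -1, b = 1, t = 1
∂L/∂w = 4

y = wx + b = (2)(-1) + 1 = -1
∂L/∂y = 2(y - t) = 2(-1 - 1) = -4
∂y/∂w = x = -1
∂L/∂w = ∂L/∂y · ∂y/∂w = -4 × -1 = 4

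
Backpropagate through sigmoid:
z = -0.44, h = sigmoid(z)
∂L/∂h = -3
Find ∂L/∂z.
∂L/∂z = -0.7148

σ(-0.44) = 0.3917
σ'(-0.44) = σ(-0.44)(1 - σ(-0.44)) = 0.3917 × 0.6083 = 0.2383
∂L/∂z = ∂L/∂h · σ'(z) = -3 × 0.2383 = -0.7148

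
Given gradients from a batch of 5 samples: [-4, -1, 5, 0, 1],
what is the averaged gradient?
Average gradient = 0.2

Average = (1/5)(-4 + -1 + 5 + 0 + 1) = 1/5 = 0.2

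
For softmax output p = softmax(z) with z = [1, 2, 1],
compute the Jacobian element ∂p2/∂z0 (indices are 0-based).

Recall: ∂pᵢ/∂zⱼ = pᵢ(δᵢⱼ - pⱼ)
∂p2/∂z0 = -0.04492

p = softmax(z) = [0.2119, 0.5761, 0.2119]
p2 = 0.2119, p0 = 0.2119

∂p2/∂z0 = -p2 × p0 = -0.2119 × 0.2119 = -0.04492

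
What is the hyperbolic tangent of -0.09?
-0.08976

tanh(-0.09) = (e^(-0.09) - e^(0.09))/(e^(-0.09) + e^(0.09)) = -0.08976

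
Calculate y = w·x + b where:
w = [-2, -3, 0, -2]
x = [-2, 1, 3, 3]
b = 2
y = -3

y = (-2)(-2) + (-3)(1) + (0)(3) + (-2)(3) + 2 = -3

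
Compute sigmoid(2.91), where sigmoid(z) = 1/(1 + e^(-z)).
0.9483

sigmoid(2.91) = 1/(1 + e^(-2.91)) = 1/(1 + 0.05448) = 0.9483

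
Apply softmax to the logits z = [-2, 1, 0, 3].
p = [0.0057, 0.1135, 0.0418, 0.839]

exp(z) = [0.1353, 2.718, 1, 20.09]
Sum = 23.94
p = [0.0057, 0.1135, 0.0418, 0.839]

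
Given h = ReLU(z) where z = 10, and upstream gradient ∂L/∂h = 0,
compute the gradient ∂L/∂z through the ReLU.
∂L/∂z = 0

h = ReLU(10) = 10
Since z > 0: ∂h/∂z = 1
∂L/∂z = ∂L/∂h · ∂h/∂z = 0 × 1 = 0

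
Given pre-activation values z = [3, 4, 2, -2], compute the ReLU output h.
h = [3, 4, 2, 0]

ReLU applied element-wise: max(0,3)=3, max(0,4)=4, max(0,2)=2, max(0,-2)=0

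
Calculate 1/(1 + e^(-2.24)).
0.9038

sigmoid(2.24) = 1/(1 + e^(-2.24)) = 1/(1 + 0.1065) = 0.9038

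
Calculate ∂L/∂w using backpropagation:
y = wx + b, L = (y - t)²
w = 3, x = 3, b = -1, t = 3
∂L/∂w = 30

y = wx + b = (3)(3) + -1 = 8
∂L/∂y = 2(y - t) = 2(8 - 3) = 10
∂y/∂w = x = 3
∂L/∂w = ∂L/∂y · ∂y/∂w = 10 × 3 = 30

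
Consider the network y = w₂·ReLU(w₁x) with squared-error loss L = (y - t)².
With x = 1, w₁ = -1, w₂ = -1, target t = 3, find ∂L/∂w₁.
∂L/∂w₁ = 0

Forward pass:
z = w₁x = -1×1 = -1
h = ReLU(-1) = 0
y = w₂h = -1×0 = 0

Backward pass:
∂L/∂y = 2(y - t) = 2(0 - 3) = -6
∂y/∂h = w₂ = -1
∂h/∂z = 0 (ReLU derivative)
∂z/∂w₁ = x = 1

∂L/∂w₁ = -6 × -1 × 0 × 1 = 0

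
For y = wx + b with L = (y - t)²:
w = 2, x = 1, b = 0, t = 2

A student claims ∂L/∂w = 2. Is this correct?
Incorrect

y = (2)(1) + 0 = 2
∂L/∂y = 2(y - t) = 2(2 - 2) = 0
∂y/∂w = x = 1
∂L/∂w = 0 × 1 = 0

Claimed value: 2
Incorrect: The correct gradient is 0.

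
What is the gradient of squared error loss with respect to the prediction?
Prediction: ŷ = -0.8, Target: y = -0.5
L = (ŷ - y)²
∂L/∂ŷ = -0.6

∂L/∂ŷ = 2(ŷ - y) = 2(-0.8 - -0.5) = 2(-0.3) = -0.6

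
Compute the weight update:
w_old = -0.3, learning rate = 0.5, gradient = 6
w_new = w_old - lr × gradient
w_new = -3.3

w_new = w - η·∂L/∂w = -0.3 - 0.5×(6) = -0.3 - (3) = -3.3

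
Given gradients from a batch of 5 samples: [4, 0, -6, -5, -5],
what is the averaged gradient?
Average gradient = -2.4

Average = (1/5)(4 + 0 + -6 + -5 + -5) = -12/5 = -2.4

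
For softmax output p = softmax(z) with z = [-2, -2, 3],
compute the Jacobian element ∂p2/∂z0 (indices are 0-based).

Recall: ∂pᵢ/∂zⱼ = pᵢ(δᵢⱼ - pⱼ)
∂p2/∂z0 = -0.00656

p = softmax(z) = [0.006648, 0.006648, 0.9867]
p2 = 0.9867, p0 = 0.006648

∂p2/∂z0 = -p2 × p0 = -0.9867 × 0.006648 = -0.00656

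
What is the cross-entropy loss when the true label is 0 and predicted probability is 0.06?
L = 0.06188

L = -0·log(0.06) - 1·log(0.94) = -log(0.94) = 0.06188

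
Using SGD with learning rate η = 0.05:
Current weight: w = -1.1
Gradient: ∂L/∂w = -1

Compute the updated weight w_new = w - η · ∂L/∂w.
w_new = -1.05

w_new = w - η·∂L/∂w = -1.1 - 0.05×(-1) = -1.1 - (-0.05) = -1.05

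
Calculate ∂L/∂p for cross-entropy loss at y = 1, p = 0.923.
∂L/∂p = -1.083

∂L/∂p = -y/p + (1-y)/(1-p) = -1/0.923 + 0 = -1.083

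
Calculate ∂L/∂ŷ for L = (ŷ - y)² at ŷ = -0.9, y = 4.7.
∂L/∂ŷ = -11.2

∂L/∂ŷ = 2(ŷ - y) = 2(-0.9 - 4.7) = 2(-5.6) = -11.2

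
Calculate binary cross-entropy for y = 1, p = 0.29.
L = 1.238

L = -1·log(0.29) - 0·log(0.71) = -log(0.29) = 1.238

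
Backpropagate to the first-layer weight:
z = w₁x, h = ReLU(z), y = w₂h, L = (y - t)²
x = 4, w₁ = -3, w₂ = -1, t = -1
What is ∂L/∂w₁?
∂L/∂w₁ = 0

Forward pass:
z = w₁x = -3×4 = -12
h = ReLU(-12) = 0
y = w₂h = -1×0 = 0

Backward pass:
∂L/∂y = 2(y - t) = 2(0 - -1) = 2
∂y/∂h = w₂ = -1
∂h/∂z = 0 (ReLU derivative)
∂z/∂w₁ = x = 4

∂L/∂w₁ = 2 × -1 × 0 × 4 = 0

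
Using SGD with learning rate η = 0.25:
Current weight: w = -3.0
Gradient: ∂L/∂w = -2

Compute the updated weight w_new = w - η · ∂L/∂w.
w_new = -2.5

w_new = w - η·∂L/∂w = -3.0 - 0.25×(-2) = -3.0 - (-0.5) = -2.5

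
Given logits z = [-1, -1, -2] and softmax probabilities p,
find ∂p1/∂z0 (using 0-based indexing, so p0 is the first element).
∂p1/∂z0 = -0.1784

p = softmax(z) = [0.4223, 0.4223, 0.1554]
p1 = 0.4223, p0 = 0.4223

∂p1/∂z0 = -p1 × p0 = -0.4223 × 0.4223 = -0.1784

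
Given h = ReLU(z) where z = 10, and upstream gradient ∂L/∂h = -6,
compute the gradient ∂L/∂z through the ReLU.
∂L/∂z = -6

h = ReLU(10) = 10
Since z > 0: ∂h/∂z = 1
∂L/∂z = ∂L/∂h · ∂h/∂z = -6 × 1 = -6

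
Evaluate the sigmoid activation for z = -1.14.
0.2423

sigmoid(-1.14) = 1/(1 + e^(1.14)) = 1/(1 + 3.127) = 0.2423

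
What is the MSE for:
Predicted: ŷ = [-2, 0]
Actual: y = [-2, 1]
MSE = 0.5

MSE = (1/2)((-2--2)² + (0-1)²) = (1/2)(0 + 1) = 0.5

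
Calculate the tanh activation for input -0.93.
-0.7306

tanh(-0.93) = (e^(-0.93) - e^(0.93))/(e^(-0.93) + e^(0.93)) = -0.7306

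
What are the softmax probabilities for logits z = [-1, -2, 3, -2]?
p = [0.0178, 0.0065, 0.9692, 0.0065]

exp(z) = [0.3679, 0.1353, 20.09, 0.1353]
Sum = 20.72
p = [0.0178, 0.0065, 0.9692, 0.0065]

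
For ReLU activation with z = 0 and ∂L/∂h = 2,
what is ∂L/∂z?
∂L/∂z = 0

h = ReLU(0) = 0
At z = 0: ∂h/∂z = 0 (by convention)
∂L/∂z = ∂L/∂h · ∂h/∂z = 2 × 0 = 0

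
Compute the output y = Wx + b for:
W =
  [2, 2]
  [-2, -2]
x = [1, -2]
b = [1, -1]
y = [-1, 1]

Wx = [2×1 + 2×-2, -2×1 + -2×-2]
   = [-2, 2]
y = Wx + b = [-2 + 1, 2 + -1] = [-1, 1]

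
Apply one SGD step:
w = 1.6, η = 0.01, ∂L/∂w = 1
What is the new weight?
w_new = 1.59

w_new = w - η·∂L/∂w = 1.6 - 0.01×(1) = 1.6 - (0.01) = 1.59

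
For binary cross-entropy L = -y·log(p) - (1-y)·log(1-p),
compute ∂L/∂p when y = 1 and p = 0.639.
∂L/∂p = -1.565

∂L/∂p = -y/p + (1-y)/(1-p) = -1/0.639 + 0 = -1.565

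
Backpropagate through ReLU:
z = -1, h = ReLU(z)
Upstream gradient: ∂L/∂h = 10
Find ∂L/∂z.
∂L/∂z = 0

h = ReLU(-1) = 0
Since z < 0: ∂h/∂z = 0
∂L/∂z = ∂L/∂h · ∂h/∂z = 10 × 0 = 0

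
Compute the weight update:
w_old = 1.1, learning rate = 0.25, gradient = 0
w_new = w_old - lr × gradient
w_new = 1.1

w_new = w - η·∂L/∂w = 1.1 - 0.25×(0) = 1.1 - (0) = 1.1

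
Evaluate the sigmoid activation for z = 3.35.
0.9661

sigmoid(3.35) = 1/(1 + e^(-3.35)) = 1/(1 + 0.03508) = 0.9661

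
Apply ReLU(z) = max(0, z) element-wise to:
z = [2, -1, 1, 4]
h = [2, 0, 1, 4]

ReLU applied element-wise: max(0,2)=2, max(0,-1)=0, max(0,1)=1, max(0,4)=4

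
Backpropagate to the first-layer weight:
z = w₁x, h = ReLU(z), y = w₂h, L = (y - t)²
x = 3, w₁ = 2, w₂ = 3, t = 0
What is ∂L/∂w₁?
∂L/∂w₁ = 324

Forward pass:
z = w₁x = 2×3 = 6
h = ReLU(6) = 6
y = w₂h = 3×6 = 18

Backward pass:
∂L/∂y = 2(y - t) = 2(18 - 0) = 36
∂y/∂h = w₂ = 3
∂h/∂z = 1 (ReLU derivative)
∂z/∂w₁ = x = 3

∂L/∂w₁ = 36 × 3 × 1 × 3 = 324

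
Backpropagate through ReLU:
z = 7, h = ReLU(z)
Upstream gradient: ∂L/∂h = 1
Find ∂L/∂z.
∂L/∂z = 1

h = ReLU(7) = 7
Since z > 0: ∂h/∂z = 1
∂L/∂z = ∂L/∂h · ∂h/∂z = 1 × 1 = 1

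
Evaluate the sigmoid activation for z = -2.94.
0.05021

sigmoid(-2.94) = 1/(1 + e^(2.94)) = 1/(1 + 18.92) = 0.05021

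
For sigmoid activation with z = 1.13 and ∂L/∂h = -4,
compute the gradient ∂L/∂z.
∂L/∂z = -0.7382

σ(1.13) = 0.7558
σ'(1.13) = σ(1.13)(1 - σ(1.13)) = 0.7558 × 0.2442 = 0.1845
∂L/∂z = ∂L/∂h · σ'(z) = -4 × 0.1845 = -0.7382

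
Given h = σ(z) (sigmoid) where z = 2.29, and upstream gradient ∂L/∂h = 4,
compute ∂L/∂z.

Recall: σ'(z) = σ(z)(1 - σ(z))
∂L/∂z = 0.334

σ(2.29) = 0.908
σ'(2.29) = σ(2.29)(1 - σ(2.29)) = 0.908 × 0.09195 = 0.0835
∂L/∂z = ∂L/∂h · σ'(z) = 4 × 0.0835 = 0.334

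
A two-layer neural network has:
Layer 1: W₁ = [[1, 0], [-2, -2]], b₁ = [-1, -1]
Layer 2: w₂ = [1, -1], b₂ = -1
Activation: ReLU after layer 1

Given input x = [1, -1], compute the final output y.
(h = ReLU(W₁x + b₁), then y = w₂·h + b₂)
y = -1

Layer 1 pre-activation: z₁ = [0, -1]
After ReLU: h = [0, 0]
Layer 2 output: y = 1×0 + -1×0 + -1 = -1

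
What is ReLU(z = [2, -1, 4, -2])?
h = [2, 0, 4, 0]

ReLU applied element-wise: max(0,2)=2, max(0,-1)=0, max(0,4)=4, max(0,-2)=0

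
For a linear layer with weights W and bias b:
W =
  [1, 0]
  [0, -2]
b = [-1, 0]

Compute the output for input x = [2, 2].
y = [1, -4]

Wx = [1×2 + 0×2, 0×2 + -2×2]
   = [2, -4]
y = Wx + b = [2 + -1, -4 + 0] = [1, -4]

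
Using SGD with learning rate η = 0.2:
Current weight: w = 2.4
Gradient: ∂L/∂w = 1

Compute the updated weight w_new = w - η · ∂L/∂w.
w_new = 2.2

w_new = w - η·∂L/∂w = 2.4 - 0.2×(1) = 2.4 - (0.2) = 2.2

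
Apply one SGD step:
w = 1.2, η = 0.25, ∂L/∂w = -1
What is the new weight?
w_new = 1.45

w_new = w - η·∂L/∂w = 1.2 - 0.25×(-1) = 1.2 - (-0.25) = 1.45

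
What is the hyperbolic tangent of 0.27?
0.2636

tanh(0.27) = (e^(0.27) - e^(-0.27))/(e^(0.27) + e^(-0.27)) = 0.2636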